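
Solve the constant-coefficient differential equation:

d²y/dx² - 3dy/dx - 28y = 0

Characteristic equation: r² - 3r - 28 = 0
Roots: r = 7, -4 (distinct real)
General solution: y = C₁e^(7x) + C₂e^(-4x)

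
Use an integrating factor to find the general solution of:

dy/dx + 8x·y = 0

Using integrating factor method:

General solution: y = Ce^(-4x^2)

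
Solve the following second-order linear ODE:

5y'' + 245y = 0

Characteristic equation: 5r² + 245 = 0
Divide by 5: r² + 49 = 0
Roots: r = ±7i (complex conjugates)
General solution: y = C₁cos(7x) + C₂sin(7x)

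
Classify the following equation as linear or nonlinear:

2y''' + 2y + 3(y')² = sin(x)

Nonlinear ((y')² term)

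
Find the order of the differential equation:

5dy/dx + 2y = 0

The order is 1 (highest derivative is of order 1).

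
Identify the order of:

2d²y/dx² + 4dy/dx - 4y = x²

The order is 2 (highest derivative is of order 2).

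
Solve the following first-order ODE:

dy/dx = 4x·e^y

Separating variables and integrating:
-e^(-y) = 2x² + C

General solution: y = -ln(C - 2x²)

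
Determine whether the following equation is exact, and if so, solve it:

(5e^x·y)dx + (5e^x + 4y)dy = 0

Verify exactness: ∂M/∂y = ∂N/∂x ✓
Find F(x,y) such that ∂F/∂x = M, ∂F/∂y = N
Solution: 5e^x·y + 2y² = C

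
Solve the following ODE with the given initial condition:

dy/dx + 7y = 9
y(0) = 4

General solution: y = 9/7 + Ce^(-7x)
Applying y(0) = 4: C = 4 - 9/7 = 19/7
Particular solution: y = 9/7 + (19/7)e^(-7x)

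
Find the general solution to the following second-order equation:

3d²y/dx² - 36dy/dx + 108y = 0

Characteristic equation: 3r² - 36r + 108 = 0
Divide by 3: r² - 12r + 36 = 0
Factored: (r - 6)² = 0
Repeated root: r = 6
General solution: y = (C₁ + C₂x)e^(6x)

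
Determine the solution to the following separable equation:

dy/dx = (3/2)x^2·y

Separating variables and integrating:
ln|y| = x^3/2 + C

General solution: y = Ce^(x^3/2)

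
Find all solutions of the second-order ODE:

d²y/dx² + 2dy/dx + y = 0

Characteristic equation: r² + 2r + 1 = 0
Factored: (r + 1)² = 0
Repeated root: r = -1
General solution: y = (C₁ + C₂x)e^(-x)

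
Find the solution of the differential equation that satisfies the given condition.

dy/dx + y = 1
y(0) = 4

General solution: y = 1 + Ce^(-x)
Applying y(0) = 4: C = 4 - 1 = 3
Particular solution: y = 1 + 3e^(-x)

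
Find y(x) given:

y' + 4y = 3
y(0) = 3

General solution: y = 3/4 + Ce^(-4x)
Applying y(0) = 3: C = 3 - 3/4 = 9/4
Particular solution: y = 3/4 + (9/4)e^(-4x)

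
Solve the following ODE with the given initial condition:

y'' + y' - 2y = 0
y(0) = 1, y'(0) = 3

General solution: y = C₁e^x + C₂e^(-2x)
Applying ICs: C₁ = 5/3, C₂ = -2/3
Particular solution: y = (5/3)e^x - (2/3)e^(-2x)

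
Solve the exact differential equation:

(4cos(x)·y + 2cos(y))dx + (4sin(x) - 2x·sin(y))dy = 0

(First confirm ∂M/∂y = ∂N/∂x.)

Verify exactness: ∂M/∂y = ∂N/∂x ✓
Find F(x,y) such that ∂F/∂x = M, ∂F/∂y = N
Solution: 4sin(x)·y + 2x·cos(y) = C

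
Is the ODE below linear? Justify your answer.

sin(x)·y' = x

Yes. Linear (y and its derivatives appear to the first power only, no products of y terms)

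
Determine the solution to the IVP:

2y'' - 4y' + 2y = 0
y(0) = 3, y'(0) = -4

General solution: y = (C₁ + C₂x)e^x
Repeated root r = 1
Applying ICs: C₁ = 3, C₂ = -7
Particular solution: y = (3 - 7x)e^x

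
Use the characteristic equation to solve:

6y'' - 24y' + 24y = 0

Characteristic equation: 6r² - 24r + 24 = 0
Divide by 6: r² - 4r + 4 = 0
Factored: (r - 2)² = 0
Repeated root: r = 2
General solution: y = (C₁ + C₂x)e^(2x)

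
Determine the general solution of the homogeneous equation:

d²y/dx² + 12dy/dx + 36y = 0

Characteristic equation: r² + 12r + 36 = 0
Factored: (r + 6)² = 0
Repeated root: r = -6
General solution: y = (C₁ + C₂x)e^(-6x)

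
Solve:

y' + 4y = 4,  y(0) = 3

General solution: y = 1 + Ce^(-4x)
Applying y(0) = 3: C = 3 - 1 = 2
Particular solution: y = 1 + 2e^(-4x)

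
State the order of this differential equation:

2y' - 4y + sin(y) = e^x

The order is 1 (highest derivative is of order 1).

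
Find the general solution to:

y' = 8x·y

Separating variables and integrating:
ln|y| = 4x^2 + C

General solution: y = Ce^(4x^2)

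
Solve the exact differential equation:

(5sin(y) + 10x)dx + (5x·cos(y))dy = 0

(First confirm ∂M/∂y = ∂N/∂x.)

Verify exactness: ∂M/∂y = ∂N/∂x ✓
Find F(x,y) such that ∂F/∂x = M, ∂F/∂y = N
Solution: 5x·sin(y) + 5x² = C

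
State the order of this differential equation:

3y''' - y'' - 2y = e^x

The order is 3 (highest derivative is of order 3).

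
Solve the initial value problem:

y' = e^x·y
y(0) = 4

General solution: y = Ce^(e^x)
Applying IC y(0) = 4:
Particular solution: y = 4e^(e^x - 1)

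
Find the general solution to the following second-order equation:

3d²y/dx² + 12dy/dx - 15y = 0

Characteristic equation: 3r² + 12r - 15 = 0
Divide by 3: r² + 4r - 5 = 0
Roots: r = 1, -5 (distinct real)
General solution: y = C₁e^x + C₂e^(-5x)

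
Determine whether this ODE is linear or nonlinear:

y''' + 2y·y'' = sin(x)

Nonlinear (y·y'' term)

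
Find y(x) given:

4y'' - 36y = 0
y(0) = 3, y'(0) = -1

General solution: y = C₁e^(3x) + C₂e^(-3x)
Applying ICs: C₁ = 4/3, C₂ = 5/3
Particular solution: y = (4/3)e^(3x) + (5/3)e^(-3x)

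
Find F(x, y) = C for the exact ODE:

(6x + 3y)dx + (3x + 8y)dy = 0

Verify exactness: ∂M/∂y = ∂N/∂x ✓
Find F(x,y) such that ∂F/∂x = M, ∂F/∂y = N
Solution: 3x² + 3xy + 4y² = C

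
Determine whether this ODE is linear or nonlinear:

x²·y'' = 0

Linear (y and its derivatives appear to the first power only, no products of y terms)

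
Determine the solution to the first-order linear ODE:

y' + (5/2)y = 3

Using integrating factor method:

General solution: y = 6/5 + Ce^(-5x/2)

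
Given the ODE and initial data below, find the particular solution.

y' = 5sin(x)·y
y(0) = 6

General solution: y = Ce^(-5cos(x))
Applying IC y(0) = 6:
Particular solution: y = 6e^(5(1-cos(x)))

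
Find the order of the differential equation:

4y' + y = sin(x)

The order is 1 (highest derivative is of order 1).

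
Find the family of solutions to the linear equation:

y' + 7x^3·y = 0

Using integrating factor method:

General solution: y = Ce^(-7x^4/4)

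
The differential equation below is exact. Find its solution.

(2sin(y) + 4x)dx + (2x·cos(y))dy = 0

Verify exactness: ∂M/∂y = ∂N/∂x ✓
Find F(x,y) such that ∂F/∂x = M, ∂F/∂y = N
Solution: 2x·sin(y) + 2x² = C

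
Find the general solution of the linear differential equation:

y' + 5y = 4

Using integrating factor method:

General solution: y = 4/5 + Ce^(-5x)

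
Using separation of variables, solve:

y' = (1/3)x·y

Separating variables and integrating:
ln|y| = x^2/6 + C

General solution: y = Ce^(x^2/6)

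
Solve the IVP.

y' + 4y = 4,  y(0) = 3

General solution: y = 1 + Ce^(-4x)
Applying y(0) = 3: C = 3 - 1 = 2
Particular solution: y = 1 + 2e^(-4x)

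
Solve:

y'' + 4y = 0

Characteristic equation: r² + 4 = 0
Roots: r = ±2i (complex conjugates)
General solution: y = C₁cos(2x) + C₂sin(2x)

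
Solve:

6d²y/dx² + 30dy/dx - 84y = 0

Characteristic equation: 6r² + 30r - 84 = 0
Divide by 6: r² + 5r - 14 = 0
Roots: r = 2, -7 (distinct real)
General solution: y = C₁e^(2x) + C₂e^(-7x)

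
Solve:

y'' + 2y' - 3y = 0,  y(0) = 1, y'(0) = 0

General solution: y = C₁e^x + C₂e^(-3x)
Applying ICs: C₁ = 3/4, C₂ = 1/4
Particular solution: y = (3/4)e^x + (1/4)e^(-3x)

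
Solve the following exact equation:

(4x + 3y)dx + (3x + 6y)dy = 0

Verify exactness: ∂M/∂y = ∂N/∂x ✓
Find F(x,y) such that ∂F/∂x = M, ∂F/∂y = N
Solution: 2x² + 3xy + 3y² = C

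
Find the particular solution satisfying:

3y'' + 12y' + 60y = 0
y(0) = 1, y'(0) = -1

General solution: y = e^(-2x)(C₁cos(4x) + C₂sin(4x))
Complex roots r = -2 ± 4i
Applying ICs: C₁ = 1, C₂ = 1/4
Particular solution: y = e^(-2x)(cos(4x) + (1/4)sin(4x))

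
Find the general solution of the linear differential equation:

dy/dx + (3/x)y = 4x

Using integrating factor method:

General solution: y = (4/5)x^2 + Cx^(-3)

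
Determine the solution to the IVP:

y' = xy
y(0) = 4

General solution: y = Ce^(x²/2)
Applying IC y(0) = 4:
Particular solution: y = 4e^(x²/2)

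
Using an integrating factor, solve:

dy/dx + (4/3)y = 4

Using integrating factor method:

General solution: y = 3 + Ce^(-4x/3)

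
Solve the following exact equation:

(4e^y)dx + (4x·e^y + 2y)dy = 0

Verify exactness: ∂M/∂y = ∂N/∂x ✓
Find F(x,y) such that ∂F/∂x = M, ∂F/∂y = N
Solution: 4x·e^y + y² = C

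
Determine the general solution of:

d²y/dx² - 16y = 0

Characteristic equation: r² - 16 = 0
Roots: r = 4, -4 (distinct real)
General solution: y = C₁e^(4x) + C₂e^(-4x)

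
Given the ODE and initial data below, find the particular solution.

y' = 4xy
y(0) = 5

General solution: y = Ce^(2x²)
Applying IC y(0) = 5:
Particular solution: y = 5e^(2x²)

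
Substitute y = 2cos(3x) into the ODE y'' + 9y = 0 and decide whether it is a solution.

Verification:
y'' = -18cos(3x)
y'' + 9y = 0 ✓

Yes, it is a solution.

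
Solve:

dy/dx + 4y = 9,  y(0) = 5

General solution: y = 9/4 + Ce^(-4x)
Applying y(0) = 5: C = 5 - 9/4 = 11/4
Particular solution: y = 9/4 + (11/4)e^(-4x)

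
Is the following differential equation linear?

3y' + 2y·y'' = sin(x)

No. Nonlinear (y·y'' term)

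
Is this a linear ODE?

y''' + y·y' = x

No. Nonlinear (product y·y')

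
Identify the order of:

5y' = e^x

The order is 1 (highest derivative is of order 1).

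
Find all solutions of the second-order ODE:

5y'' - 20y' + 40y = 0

Characteristic equation: 5r² - 20r + 40 = 0
Divide by 5: r² - 4r + 8 = 0
Roots: r = 2 ± 2i (complex conjugates)
General solution: y = e^(2x)(C₁cos(2x) + C₂sin(2x))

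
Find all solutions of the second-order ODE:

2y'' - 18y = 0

Characteristic equation: 2r² - 18 = 0
Divide by 2: r² - 9 = 0
Roots: r = 3, -3 (distinct real)
General solution: y = C₁e^(3x) + C₂e^(-3x)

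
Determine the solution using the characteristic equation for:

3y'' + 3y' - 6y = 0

Characteristic equation: 3r² + 3r - 6 = 0
Divide by 3: r² + r - 2 = 0
Roots: r = 1, -2 (distinct real)
General solution: y = C₁e^x + C₂e^(-2x)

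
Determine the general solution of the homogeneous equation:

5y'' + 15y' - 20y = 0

Characteristic equation: 5r² + 15r - 20 = 0
Divide by 5: r² + 3r - 4 = 0
Roots: r = 1, -4 (distinct real)
General solution: y = C₁e^x + C₂e^(-4x)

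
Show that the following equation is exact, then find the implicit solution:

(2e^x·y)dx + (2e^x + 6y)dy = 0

Verify exactness: ∂M/∂y = ∂N/∂x ✓
Find F(x,y) such that ∂F/∂x = M, ∂F/∂y = N
Solution: 2e^x·y + 3y² = C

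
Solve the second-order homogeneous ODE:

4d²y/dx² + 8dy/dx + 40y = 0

Characteristic equation: 4r² + 8r + 40 = 0
Divide by 4: r² + 2r + 10 = 0
Roots: r = -1 ± 3i (complex conjugates)
General solution: y = e^(-x)(C₁cos(3x) + C₂sin(3x))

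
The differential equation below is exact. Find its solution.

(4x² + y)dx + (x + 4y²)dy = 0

Verify exactness: ∂M/∂y = ∂N/∂x ✓
Find F(x,y) such that ∂F/∂x = M, ∂F/∂y = N
Solution: 4x³/3 + xy + 4y³/3 = C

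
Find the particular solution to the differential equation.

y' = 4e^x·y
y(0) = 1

General solution: y = Ce^(4e^x)
Applying IC y(0) = 1:
Particular solution: y = e^(4(e^x - 1))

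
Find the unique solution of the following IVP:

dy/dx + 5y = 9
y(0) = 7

General solution: y = 9/5 + Ce^(-5x)
Applying y(0) = 7: C = 7 - 9/5 = 26/5
Particular solution: y = 9/5 + (26/5)e^(-5x)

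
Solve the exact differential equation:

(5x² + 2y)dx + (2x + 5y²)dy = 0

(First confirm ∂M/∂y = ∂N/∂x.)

Verify exactness: ∂M/∂y = ∂N/∂x ✓
Find F(x,y) such that ∂F/∂x = M, ∂F/∂y = N
Solution: 5x³/3 + 2xy + 5y³/3 = C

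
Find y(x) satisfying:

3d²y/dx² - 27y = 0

Characteristic equation: 3r² - 27 = 0
Divide by 3: r² - 9 = 0
Roots: r = 3, -3 (distinct real)
General solution: y = C₁e^(3x) + C₂e^(-3x)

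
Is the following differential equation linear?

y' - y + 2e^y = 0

No. Nonlinear (e^y is nonlinear in y)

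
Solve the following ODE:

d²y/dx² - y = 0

Characteristic equation: r² - 1 = 0
Roots: r = 1, -1 (distinct real)
General solution: y = C₁e^x + C₂e^(-x)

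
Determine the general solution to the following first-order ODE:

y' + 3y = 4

Using integrating factor method:

General solution: y = 4/3 + Ce^(-3x)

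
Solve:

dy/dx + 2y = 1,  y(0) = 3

General solution: y = 1/2 + Ce^(-2x)
Applying y(0) = 3: C = 3 - 1/2 = 5/2
Particular solution: y = 1/2 + (5/2)e^(-2x)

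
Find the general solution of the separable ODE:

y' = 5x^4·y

Separating variables and integrating:
ln|y| = x^5 + C

General solution: y = Ce^(x^5)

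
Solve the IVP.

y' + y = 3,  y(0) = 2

General solution: y = 3 + Ce^(-x)
Applying y(0) = 2: C = 2 - 3 = -1
Particular solution: y = 3 - e^(-x)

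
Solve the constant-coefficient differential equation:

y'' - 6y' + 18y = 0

Characteristic equation: r² - 6r + 18 = 0
Roots: r = 3 ± 3i (complex conjugates)
General solution: y = e^(3x)(C₁cos(3x) + C₂sin(3x))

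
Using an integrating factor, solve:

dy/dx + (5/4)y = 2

Using integrating factor method:

General solution: y = 8/5 + Ce^(-5x/4)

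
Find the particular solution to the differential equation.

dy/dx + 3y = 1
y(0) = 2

General solution: y = 1/3 + Ce^(-3x)
Applying y(0) = 2: C = 2 - 1/3 = 5/3
Particular solution: y = 1/3 + (5/3)e^(-3x)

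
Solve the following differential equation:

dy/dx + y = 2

Using integrating factor method:

General solution: y = 2 + Ce^(-x)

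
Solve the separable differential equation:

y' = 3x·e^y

Separating variables and integrating:
-e^(-y) = 3x²/2 + C

General solution: y = -ln(C - 3x²/2)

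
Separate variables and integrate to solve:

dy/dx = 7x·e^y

Separating variables and integrating:
-e^(-y) = 7x²/2 + C

General solution: y = -ln(C - 7x²/2)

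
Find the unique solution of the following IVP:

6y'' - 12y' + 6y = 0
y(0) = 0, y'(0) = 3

General solution: y = (C₁ + C₂x)e^x
Repeated root r = 1
Applying ICs: C₁ = 0, C₂ = 3
Particular solution: y = 3xe^x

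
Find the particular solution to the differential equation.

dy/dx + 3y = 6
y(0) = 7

General solution: y = 2 + Ce^(-3x)
Applying y(0) = 7: C = 7 - 2 = 5
Particular solution: y = 2 + 5e^(-3x)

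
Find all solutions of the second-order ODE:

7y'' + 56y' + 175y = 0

Characteristic equation: 7r² + 56r + 175 = 0
Divide by 7: r² + 8r + 25 = 0
Roots: r = -4 ± 3i (complex conjugates)
General solution: y = e^(-4x)(C₁cos(3x) + C₂sin(3x))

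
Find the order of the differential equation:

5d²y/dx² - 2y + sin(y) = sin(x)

The order is 2 (highest derivative is of order 2).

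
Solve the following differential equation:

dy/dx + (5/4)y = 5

Using integrating factor method:

General solution: y = 4 + Ce^(-5x/4)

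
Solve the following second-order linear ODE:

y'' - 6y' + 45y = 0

Characteristic equation: r² - 6r + 45 = 0
Roots: r = 3 ± 6i (complex conjugates)
General solution: y = e^(3x)(C₁cos(6x) + C₂sin(6x))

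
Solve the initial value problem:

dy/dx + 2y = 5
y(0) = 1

General solution: y = 5/2 + Ce^(-2x)
Applying y(0) = 1: C = 1 - 5/2 = -3/2
Particular solution: y = 5/2 - (3/2)e^(-2x)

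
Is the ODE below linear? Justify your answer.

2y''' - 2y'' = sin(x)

Yes. Linear (y and its derivatives appear to the first power only, no products of y terms)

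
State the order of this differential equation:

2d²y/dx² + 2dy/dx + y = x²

The order is 2 (highest derivative is of order 2).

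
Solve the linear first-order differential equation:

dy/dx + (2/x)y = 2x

Using integrating factor method:

General solution: y = (1/2)x^2 + Cx^(-2)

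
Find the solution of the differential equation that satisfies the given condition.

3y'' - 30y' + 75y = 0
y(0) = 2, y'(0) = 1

General solution: y = (C₁ + C₂x)e^(5x)
Repeated root r = 5
Applying ICs: C₁ = 2, C₂ = -9
Particular solution: y = (2 - 9x)e^(5x)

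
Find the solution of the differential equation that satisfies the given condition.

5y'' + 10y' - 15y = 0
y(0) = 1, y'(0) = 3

General solution: y = C₁e^x + C₂e^(-3x)
Applying ICs: C₁ = 3/2, C₂ = -1/2
Particular solution: y = (3/2)e^x - (1/2)e^(-3x)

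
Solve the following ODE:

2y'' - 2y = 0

Characteristic equation: 2r² - 2 = 0
Divide by 2: r² - 1 = 0
Roots: r = 1, -1 (distinct real)
General solution: y = C₁e^x + C₂e^(-x)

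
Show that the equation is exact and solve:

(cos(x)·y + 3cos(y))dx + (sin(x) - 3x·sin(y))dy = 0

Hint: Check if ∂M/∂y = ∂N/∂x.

Verify exactness: ∂M/∂y = ∂N/∂x ✓
Find F(x,y) such that ∂F/∂x = M, ∂F/∂y = N
Solution: sin(x)·y + 3x·cos(y) = C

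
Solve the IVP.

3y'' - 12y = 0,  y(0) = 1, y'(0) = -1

General solution: y = C₁e^(2x) + C₂e^(-2x)
Applying ICs: C₁ = 1/4, C₂ = 3/4
Particular solution: y = (1/4)e^(2x) + (3/4)e^(-2x)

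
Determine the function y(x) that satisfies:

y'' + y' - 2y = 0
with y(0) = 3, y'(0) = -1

General solution: y = C₁e^x + C₂e^(-2x)
Applying ICs: C₁ = 5/3, C₂ = 4/3
Particular solution: y = (5/3)e^x + (4/3)e^(-2x)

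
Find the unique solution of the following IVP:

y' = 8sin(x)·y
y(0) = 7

General solution: y = Ce^(-8cos(x))
Applying IC y(0) = 7:
Particular solution: y = 7e^(8(1-cos(x)))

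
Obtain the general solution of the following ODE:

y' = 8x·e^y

Separating variables and integrating:
-e^(-y) = 4x² + C

General solution: y = -ln(C - 4x²)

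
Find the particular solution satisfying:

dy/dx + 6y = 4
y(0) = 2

General solution: y = 2/3 + Ce^(-6x)
Applying y(0) = 2: C = 2 - 2/3 = 4/3
Particular solution: y = 2/3 + (4/3)e^(-6x)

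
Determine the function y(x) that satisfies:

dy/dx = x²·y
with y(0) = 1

General solution: y = Ce^(x³/3)
Applying IC y(0) = 1:
Particular solution: y = e^(x³/3)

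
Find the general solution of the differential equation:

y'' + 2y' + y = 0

Characteristic equation: r² + 2r + 1 = 0
Factored: (r + 1)² = 0
Repeated root: r = -1
General solution: y = (C₁ + C₂x)e^(-x)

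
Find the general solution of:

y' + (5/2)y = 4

Using integrating factor method:

General solution: y = 8/5 + Ce^(-5x/2)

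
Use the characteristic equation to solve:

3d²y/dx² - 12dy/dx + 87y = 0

Characteristic equation: 3r² - 12r + 87 = 0
Divide by 3: r² - 4r + 29 = 0
Roots: r = 2 ± 5i (complex conjugates)
General solution: y = e^(2x)(C₁cos(5x) + C₂sin(5x))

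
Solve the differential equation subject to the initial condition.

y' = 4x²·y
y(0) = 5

General solution: y = Ce^(4x³/3)
Applying IC y(0) = 5:
Particular solution: y = 5e^(4x³/3)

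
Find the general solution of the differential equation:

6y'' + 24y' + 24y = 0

Characteristic equation: 6r² + 24r + 24 = 0
Divide by 6: r² + 4r + 4 = 0
Factored: (r + 2)² = 0
Repeated root: r = -2
General solution: y = (C₁ + C₂x)e^(-2x)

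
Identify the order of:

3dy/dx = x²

The order is 1 (highest derivative is of order 1).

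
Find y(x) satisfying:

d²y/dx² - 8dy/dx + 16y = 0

Characteristic equation: r² - 8r + 16 = 0
Factored: (r - 4)² = 0
Repeated root: r = 4
General solution: y = (C₁ + C₂x)e^(4x)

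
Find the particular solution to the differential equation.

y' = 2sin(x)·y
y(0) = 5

General solution: y = Ce^(-2cos(x))
Applying IC y(0) = 5:
Particular solution: y = 5e^(2(1-cos(x)))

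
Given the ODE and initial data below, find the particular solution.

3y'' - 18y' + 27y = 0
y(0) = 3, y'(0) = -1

General solution: y = (C₁ + C₂x)e^(3x)
Repeated root r = 3
Applying ICs: C₁ = 3, C₂ = -10
Particular solution: y = (3 - 10x)e^(3x)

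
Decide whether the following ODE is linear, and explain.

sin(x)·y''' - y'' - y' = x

Linear (y and its derivatives appear to the first power only, no products of y terms)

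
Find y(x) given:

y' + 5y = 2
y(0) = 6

General solution: y = 2/5 + Ce^(-5x)
Applying y(0) = 6: C = 6 - 2/5 = 28/5
Particular solution: y = 2/5 + (28/5)e^(-5x)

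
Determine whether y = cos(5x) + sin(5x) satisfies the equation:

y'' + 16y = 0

Verification:
y'' = -25cos(5x) - 25sin(5x)
y'' + 16y ≠ 0 (frequency mismatch: got 25 instead of 16)

No, it is not a solution.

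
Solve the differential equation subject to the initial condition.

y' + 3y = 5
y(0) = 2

General solution: y = 5/3 + Ce^(-3x)
Applying y(0) = 2: C = 2 - 5/3 = 1/3
Particular solution: y = 5/3 + (1/3)e^(-3x)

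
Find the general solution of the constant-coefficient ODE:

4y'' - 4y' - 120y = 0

Characteristic equation: 4r² - 4r - 120 = 0
Divide by 4: r² - r - 30 = 0
Roots: r = 6, -5 (distinct real)
General solution: y = C₁e^(6x) + C₂e^(-5x)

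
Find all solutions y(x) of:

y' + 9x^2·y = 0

Using integrating factor method:

General solution: y = Ce^(-3x^3)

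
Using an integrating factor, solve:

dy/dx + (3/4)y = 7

Using integrating factor method:

General solution: y = 28/3 + Ce^(-3x/4)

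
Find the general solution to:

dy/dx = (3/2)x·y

Separating variables and integrating:
ln|y| = 3x^2/4 + C

General solution: y = Ce^(3x^2/4)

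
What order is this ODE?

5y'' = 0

The order is 2 (highest derivative is of order 2).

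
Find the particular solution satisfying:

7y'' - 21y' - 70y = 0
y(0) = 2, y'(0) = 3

General solution: y = C₁e^(5x) + C₂e^(-2x)
Applying ICs: C₁ = 1, C₂ = 1
Particular solution: y = e^(5x) + e^(-2x)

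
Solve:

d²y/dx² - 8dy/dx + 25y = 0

Characteristic equation: r² - 8r + 25 = 0
Roots: r = 4 ± 3i (complex conjugates)
General solution: y = e^(4x)(C₁cos(3x) + C₂sin(3x))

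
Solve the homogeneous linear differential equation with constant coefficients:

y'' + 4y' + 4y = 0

Characteristic equation: r² + 4r + 4 = 0
Factored: (r + 2)² = 0
Repeated root: r = -2
General solution: y = (C₁ + C₂x)e^(-2x)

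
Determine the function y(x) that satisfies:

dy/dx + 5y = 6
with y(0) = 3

General solution: y = 6/5 + Ce^(-5x)
Applying y(0) = 3: C = 3 - 6/5 = 9/5
Particular solution: y = 6/5 + (9/5)e^(-5x)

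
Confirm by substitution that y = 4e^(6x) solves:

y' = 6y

Verification:
y = 4e^(6x)
y' = 24e^(6x)
6y = 24e^(6x)
y' = 6y ✓

Yes, it is a solution.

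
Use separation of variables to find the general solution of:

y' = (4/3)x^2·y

Separating variables and integrating:
ln|y| = 4x^3/9 + C

General solution: y = Ce^(4x^3/9)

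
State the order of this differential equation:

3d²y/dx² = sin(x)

The order is 2 (highest derivative is of order 2).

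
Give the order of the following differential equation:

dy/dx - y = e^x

The order is 1 (highest derivative is of order 1).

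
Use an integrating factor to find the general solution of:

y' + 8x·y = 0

Using integrating factor method:

General solution: y = Ce^(-4x^2)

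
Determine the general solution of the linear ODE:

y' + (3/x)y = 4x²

Using integrating factor method:

General solution: y = (2/3)x^3 + Cx^(-3)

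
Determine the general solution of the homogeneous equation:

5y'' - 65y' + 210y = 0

Characteristic equation: 5r² - 65r + 210 = 0
Divide by 5: r² - 13r + 42 = 0
Roots: r = 6, 7 (distinct real)
General solution: y = C₁e^(6x) + C₂e^(7x)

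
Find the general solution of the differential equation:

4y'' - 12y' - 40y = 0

Characteristic equation: 4r² - 12r - 40 = 0
Divide by 4: r² - 3r - 10 = 0
Roots: r = 5, -2 (distinct real)
General solution: y = C₁e^(5x) + C₂e^(-2x)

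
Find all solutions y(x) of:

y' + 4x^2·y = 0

Using integrating factor method:

General solution: y = Ce^(-4x^3/3)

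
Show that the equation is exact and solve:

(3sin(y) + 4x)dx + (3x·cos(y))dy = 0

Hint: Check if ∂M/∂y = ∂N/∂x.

Verify exactness: ∂M/∂y = ∂N/∂x ✓
Find F(x,y) such that ∂F/∂x = M, ∂F/∂y = N
Solution: 3x·sin(y) + 2x² = C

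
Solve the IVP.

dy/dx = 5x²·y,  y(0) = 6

General solution: y = Ce^(5x³/3)
Applying IC y(0) = 6:
Particular solution: y = 6e^(5x³/3)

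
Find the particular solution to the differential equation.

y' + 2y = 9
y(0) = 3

General solution: y = 9/2 + Ce^(-2x)
Applying y(0) = 3: C = 3 - 9/2 = -3/2
Particular solution: y = 9/2 - (3/2)e^(-2x)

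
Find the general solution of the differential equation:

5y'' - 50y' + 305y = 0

Characteristic equation: 5r² - 50r + 305 = 0
Divide by 5: r² - 10r + 61 = 0
Roots: r = 5 ± 6i (complex conjugates)
General solution: y = e^(5x)(C₁cos(6x) + C₂sin(6x))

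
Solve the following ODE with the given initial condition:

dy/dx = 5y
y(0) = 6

General solution: y = Ce^(5x)
Applying IC y(0) = 6:
Particular solution: y = 6e^(5x)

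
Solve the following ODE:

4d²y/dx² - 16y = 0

Characteristic equation: 4r² - 16 = 0
Divide by 4: r² - 4 = 0
Roots: r = 2, -2 (distinct real)
General solution: y = C₁e^(2x) + C₂e^(-2x)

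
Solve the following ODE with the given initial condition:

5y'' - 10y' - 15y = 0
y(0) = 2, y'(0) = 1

General solution: y = C₁e^(3x) + C₂e^(-x)
Applying ICs: C₁ = 3/4, C₂ = 5/4
Particular solution: y = (3/4)e^(3x) + (5/4)e^(-x)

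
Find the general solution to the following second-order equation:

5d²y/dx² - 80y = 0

Characteristic equation: 5r² - 80 = 0
Divide by 5: r² - 16 = 0
Roots: r = 4, -4 (distinct real)
General solution: y = C₁e^(4x) + C₂e^(-4x)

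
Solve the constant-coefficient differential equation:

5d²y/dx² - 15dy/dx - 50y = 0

Characteristic equation: 5r² - 15r - 50 = 0
Divide by 5: r² - 3r - 10 = 0
Roots: r = 5, -2 (distinct real)
General solution: y = C₁e^(5x) + C₂e^(-2x)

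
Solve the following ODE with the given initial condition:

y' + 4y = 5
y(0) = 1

General solution: y = 5/4 + Ce^(-4x)
Applying y(0) = 1: C = 1 - 5/4 = -1/4
Particular solution: y = 5/4 - (1/4)e^(-4x)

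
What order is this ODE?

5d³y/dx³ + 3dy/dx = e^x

The order is 3 (highest derivative is of order 3).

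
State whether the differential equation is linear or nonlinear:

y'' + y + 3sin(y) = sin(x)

Nonlinear (sin(y) is nonlinear in y)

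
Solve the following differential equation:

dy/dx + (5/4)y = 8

Using integrating factor method:

General solution: y = 32/5 + Ce^(-5x/4)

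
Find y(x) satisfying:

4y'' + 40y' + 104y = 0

Characteristic equation: 4r² + 40r + 104 = 0
Divide by 4: r² + 10r + 26 = 0
Roots: r = -5 ± i (complex conjugates)
General solution: y = e^(-5x)(C₁cos(x) + C₂sin(x))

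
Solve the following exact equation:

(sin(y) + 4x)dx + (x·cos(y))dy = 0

Verify exactness: ∂M/∂y = ∂N/∂x ✓
Find F(x,y) such that ∂F/∂x = M, ∂F/∂y = N
Solution: x·sin(y) + 2x² = C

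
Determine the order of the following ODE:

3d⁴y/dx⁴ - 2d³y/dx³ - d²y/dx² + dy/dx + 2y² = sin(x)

The order is 4 (highest derivative is of order 4).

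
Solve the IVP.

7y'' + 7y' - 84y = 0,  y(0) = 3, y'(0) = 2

General solution: y = C₁e^(3x) + C₂e^(-4x)
Applying ICs: C₁ = 2, C₂ = 1
Particular solution: y = 2e^(3x) + e^(-4x)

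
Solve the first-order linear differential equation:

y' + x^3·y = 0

Using integrating factor method:

General solution: y = Ce^(-x^4/4)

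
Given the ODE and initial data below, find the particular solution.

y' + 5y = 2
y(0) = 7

General solution: y = 2/5 + Ce^(-5x)
Applying y(0) = 7: C = 7 - 2/5 = 33/5
Particular solution: y = 2/5 + (33/5)e^(-5x)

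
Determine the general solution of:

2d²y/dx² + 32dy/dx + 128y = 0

Characteristic equation: 2r² + 32r + 128 = 0
Divide by 2: r² + 16r + 64 = 0
Factored: (r + 8)² = 0
Repeated root: r = -8
General solution: y = (C₁ + C₂x)e^(-8x)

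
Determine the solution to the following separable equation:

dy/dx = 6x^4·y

Separating variables and integrating:
ln|y| = 6x^5/5 + C

General solution: y = Ce^(6x^5/5)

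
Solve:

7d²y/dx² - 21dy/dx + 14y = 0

Characteristic equation: 7r² - 21r + 14 = 0
Divide by 7: r² - 3r + 2 = 0
Roots: r = 2, 1 (distinct real)
General solution: y = C₁e^(2x) + C₂e^x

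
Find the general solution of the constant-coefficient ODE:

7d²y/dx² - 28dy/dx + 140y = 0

Characteristic equation: 7r² - 28r + 140 = 0
Divide by 7: r² - 4r + 20 = 0
Roots: r = 2 ± 4i (complex conjugates)
General solution: y = e^(2x)(C₁cos(4x) + C₂sin(4x))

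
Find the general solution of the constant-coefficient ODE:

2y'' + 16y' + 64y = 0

Characteristic equation: 2r² + 16r + 64 = 0
Divide by 2: r² + 8r + 32 = 0
Roots: r = -4 ± 4i (complex conjugates)
General solution: y = e^(-4x)(C₁cos(4x) + C₂sin(4x))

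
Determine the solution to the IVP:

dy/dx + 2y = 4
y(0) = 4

General solution: y = 2 + Ce^(-2x)
Applying y(0) = 4: C = 4 - 2 = 2
Particular solution: y = 2 + 2e^(-2x)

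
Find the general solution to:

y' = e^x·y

Separating variables and integrating:
ln|y| = e^x + C

General solution: y = Ce^(e^x)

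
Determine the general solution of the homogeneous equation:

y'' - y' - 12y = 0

Characteristic equation: r² - r - 12 = 0
Roots: r = 4, -3 (distinct real)
General solution: y = C₁e^(4x) + C₂e^(-3x)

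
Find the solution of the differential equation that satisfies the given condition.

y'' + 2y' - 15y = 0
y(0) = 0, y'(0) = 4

General solution: y = C₁e^(3x) + C₂e^(-5x)
Applying ICs: C₁ = 1/2, C₂ = -1/2
Particular solution: y = (1/2)e^(3x) - (1/2)e^(-5x)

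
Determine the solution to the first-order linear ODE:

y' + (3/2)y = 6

Using integrating factor method:

General solution: y = 4 + Ce^(-3x/2)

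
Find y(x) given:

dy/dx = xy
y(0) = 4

General solution: y = Ce^(x²/2)
Applying IC y(0) = 4:
Particular solution: y = 4e^(x²/2)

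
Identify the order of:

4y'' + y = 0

The order is 2 (highest derivative is of order 2).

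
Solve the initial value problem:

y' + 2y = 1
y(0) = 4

General solution: y = 1/2 + Ce^(-2x)
Applying y(0) = 4: C = 4 - 1/2 = 7/2
Particular solution: y = 1/2 + (7/2)e^(-2x)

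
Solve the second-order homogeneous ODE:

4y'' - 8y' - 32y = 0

Characteristic equation: 4r² - 8r - 32 = 0
Divide by 4: r² - 2r - 8 = 0
Roots: r = 4, -2 (distinct real)
General solution: y = C₁e^(4x) + C₂e^(-2x)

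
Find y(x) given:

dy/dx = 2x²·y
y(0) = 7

General solution: y = Ce^(2x³/3)
Applying IC y(0) = 7:
Particular solution: y = 7e^(2x³/3)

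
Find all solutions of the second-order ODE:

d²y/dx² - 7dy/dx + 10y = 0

Characteristic equation: r² - 7r + 10 = 0
Roots: r = 2, 5 (distinct real)
General solution: y = C₁e^(2x) + C₂e^(5x)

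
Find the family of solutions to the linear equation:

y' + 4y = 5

Using integrating factor method:

General solution: y = 5/4 + Ce^(-4x)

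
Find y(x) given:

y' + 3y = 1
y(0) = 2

General solution: y = 1/3 + Ce^(-3x)
Applying y(0) = 2: C = 2 - 1/3 = 5/3
Particular solution: y = 1/3 + (5/3)e^(-3x)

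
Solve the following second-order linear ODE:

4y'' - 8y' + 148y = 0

Characteristic equation: 4r² - 8r + 148 = 0
Divide by 4: r² - 2r + 37 = 0
Roots: r = 1 ± 6i (complex conjugates)
General solution: y = e^x(C₁cos(6x) + C₂sin(6x))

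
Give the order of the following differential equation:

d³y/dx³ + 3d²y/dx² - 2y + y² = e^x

The order is 3 (highest derivative is of order 3).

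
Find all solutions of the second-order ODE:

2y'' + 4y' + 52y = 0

Characteristic equation: 2r² + 4r + 52 = 0
Divide by 2: r² + 2r + 26 = 0
Roots: r = -1 ± 5i (complex conjugates)
General solution: y = e^(-x)(C₁cos(5x) + C₂sin(5x))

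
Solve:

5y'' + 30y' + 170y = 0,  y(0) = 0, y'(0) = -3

General solution: y = e^(-3x)(C₁cos(5x) + C₂sin(5x))
Complex roots r = -3 ± 5i
Applying ICs: C₁ = 0, C₂ = -3/5
Particular solution: y = e^(-3x)(-(3/5)sin(5x))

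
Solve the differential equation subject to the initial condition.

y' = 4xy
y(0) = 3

General solution: y = Ce^(2x²)
Applying IC y(0) = 3:
Particular solution: y = 3e^(2x²)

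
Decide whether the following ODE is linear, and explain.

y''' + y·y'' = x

Nonlinear (y·y'' term)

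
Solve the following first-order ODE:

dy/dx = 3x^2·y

Separating variables and integrating:
ln|y| = x^3 + C

General solution: y = Ce^(x^3)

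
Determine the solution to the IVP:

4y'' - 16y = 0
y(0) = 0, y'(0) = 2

General solution: y = C₁e^(2x) + C₂e^(-2x)
Applying ICs: C₁ = 1/2, C₂ = -1/2
Particular solution: y = (1/2)e^(2x) - (1/2)e^(-2x)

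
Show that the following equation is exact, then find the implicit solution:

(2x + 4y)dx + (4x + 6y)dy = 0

Verify exactness: ∂M/∂y = ∂N/∂x ✓
Find F(x,y) such that ∂F/∂x = M, ∂F/∂y = N
Solution: x² + 4xy + 3y² = C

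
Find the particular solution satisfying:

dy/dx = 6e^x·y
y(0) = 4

General solution: y = Ce^(6e^x)
Applying IC y(0) = 4:
Particular solution: y = 4e^(6(e^x - 1))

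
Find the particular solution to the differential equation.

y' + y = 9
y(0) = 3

General solution: y = 9 + Ce^(-x)
Applying y(0) = 3: C = 3 - 9 = -6
Particular solution: y = 9 - 6e^(-x)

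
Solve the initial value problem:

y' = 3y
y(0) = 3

General solution: y = Ce^(3x)
Applying IC y(0) = 3:
Particular solution: y = 3e^(3x)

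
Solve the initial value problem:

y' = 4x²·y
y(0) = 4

General solution: y = Ce^(4x³/3)
Applying IC y(0) = 4:
Particular solution: y = 4e^(4x³/3)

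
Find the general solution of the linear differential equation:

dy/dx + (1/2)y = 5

Using integrating factor method:

General solution: y = 10 + Ce^(-x/2)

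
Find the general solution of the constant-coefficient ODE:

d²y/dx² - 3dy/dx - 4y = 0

Characteristic equation: r² - 3r - 4 = 0
Roots: r = 4, -1 (distinct real)
General solution: y = C₁e^(4x) + C₂e^(-x)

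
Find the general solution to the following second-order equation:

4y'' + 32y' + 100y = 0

Characteristic equation: 4r² + 32r + 100 = 0
Divide by 4: r² + 8r + 25 = 0
Roots: r = -4 ± 3i (complex conjugates)
General solution: y = e^(-4x)(C₁cos(3x) + C₂sin(3x))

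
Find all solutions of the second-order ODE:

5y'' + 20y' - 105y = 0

Characteristic equation: 5r² + 20r - 105 = 0
Divide by 5: r² + 4r - 21 = 0
Roots: r = 3, -7 (distinct real)
General solution: y = C₁e^(3x) + C₂e^(-7x)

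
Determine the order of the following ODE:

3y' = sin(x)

The order is 1 (highest derivative is of order 1).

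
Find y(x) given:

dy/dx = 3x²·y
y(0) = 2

General solution: y = Ce^(x³)
Applying IC y(0) = 2:
Particular solution: y = 2e^(x³)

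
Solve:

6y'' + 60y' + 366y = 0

Characteristic equation: 6r² + 60r + 366 = 0
Divide by 6: r² + 10r + 61 = 0
Roots: r = -5 ± 6i (complex conjugates)
General solution: y = e^(-5x)(C₁cos(6x) + C₂sin(6x))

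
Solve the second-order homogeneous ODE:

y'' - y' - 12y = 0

Characteristic equation: r² - r - 12 = 0
Roots: r = 4, -3 (distinct real)
General solution: y = C₁e^(4x) + C₂e^(-3x)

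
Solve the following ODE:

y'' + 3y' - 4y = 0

Characteristic equation: r² + 3r - 4 = 0
Roots: r = 1, -4 (distinct real)
General solution: y = C₁e^x + C₂e^(-4x)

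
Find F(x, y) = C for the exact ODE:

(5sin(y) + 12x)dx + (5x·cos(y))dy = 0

Verify exactness: ∂M/∂y = ∂N/∂x ✓
Find F(x,y) such that ∂F/∂x = M, ∂F/∂y = N
Solution: 5x·sin(y) + 6x² = C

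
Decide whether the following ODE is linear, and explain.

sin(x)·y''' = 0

Linear (y and its derivatives appear to the first power only, no products of y terms)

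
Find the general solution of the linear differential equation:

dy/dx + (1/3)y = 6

Using integrating factor method:

General solution: y = 18 + Ce^(-x/3)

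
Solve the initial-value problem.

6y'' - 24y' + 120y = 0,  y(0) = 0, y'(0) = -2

General solution: y = e^(2x)(C₁cos(4x) + C₂sin(4x))
Complex roots r = 2 ± 4i
Applying ICs: C₁ = 0, C₂ = -1/2
Particular solution: y = e^(2x)(-(1/2)sin(4x))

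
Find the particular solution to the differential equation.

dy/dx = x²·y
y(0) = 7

General solution: y = Ce^(x³/3)
Applying IC y(0) = 7:
Particular solution: y = 7e^(x³/3)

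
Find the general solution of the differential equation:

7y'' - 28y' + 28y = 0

Characteristic equation: 7r² - 28r + 28 = 0
Divide by 7: r² - 4r + 4 = 0
Factored: (r - 2)² = 0
Repeated root: r = 2
General solution: y = (C₁ + C₂x)e^(2x)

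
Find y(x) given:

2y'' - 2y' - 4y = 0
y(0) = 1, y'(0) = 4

General solution: y = C₁e^(2x) + C₂e^(-x)
Applying ICs: C₁ = 5/3, C₂ = -2/3
Particular solution: y = (5/3)e^(2x) - (2/3)e^(-x)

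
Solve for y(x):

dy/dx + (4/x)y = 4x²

Using integrating factor method:

General solution: y = (4/7)x^3 + Cx^(-4)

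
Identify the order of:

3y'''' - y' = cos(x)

The order is 4 (highest derivative is of order 4).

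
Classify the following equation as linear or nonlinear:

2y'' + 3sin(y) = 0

Nonlinear (sin(y) is nonlinear in y)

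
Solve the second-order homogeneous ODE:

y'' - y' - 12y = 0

Characteristic equation: r² - r - 12 = 0
Roots: r = 4, -3 (distinct real)
General solution: y = C₁e^(4x) + C₂e^(-3x)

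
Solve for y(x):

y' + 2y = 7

Using integrating factor method:

General solution: y = 7/2 + Ce^(-2x)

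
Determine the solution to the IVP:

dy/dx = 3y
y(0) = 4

General solution: y = Ce^(3x)
Applying IC y(0) = 4:
Particular solution: y = 4e^(3x)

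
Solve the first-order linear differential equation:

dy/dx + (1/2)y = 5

Using integrating factor method:

General solution: y = 10 + Ce^(-x/2)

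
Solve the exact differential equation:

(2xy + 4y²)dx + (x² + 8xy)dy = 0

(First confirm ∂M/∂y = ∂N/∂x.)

Verify exactness: ∂M/∂y = ∂N/∂x ✓
Find F(x,y) such that ∂F/∂x = M, ∂F/∂y = N
Solution: x²y + 4xy² = C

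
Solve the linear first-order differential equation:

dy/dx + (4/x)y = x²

Using integrating factor method:

General solution: y = (1/7)x^3 + Cx^(-4)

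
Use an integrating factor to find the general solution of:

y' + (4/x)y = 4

Using integrating factor method:

General solution: y = (4/5)x + Cx^(-4)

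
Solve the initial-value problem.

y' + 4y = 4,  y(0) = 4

General solution: y = 1 + Ce^(-4x)
Applying y(0) = 4: C = 4 - 1 = 3
Particular solution: y = 1 + 3e^(-4x)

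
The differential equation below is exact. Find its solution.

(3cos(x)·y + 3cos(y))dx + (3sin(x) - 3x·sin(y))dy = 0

Verify exactness: ∂M/∂y = ∂N/∂x ✓
Find F(x,y) such that ∂F/∂x = M, ∂F/∂y = N
Solution: 3sin(x)·y + 3x·cos(y) = C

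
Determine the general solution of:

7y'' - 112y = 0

Characteristic equation: 7r² - 112 = 0
Divide by 7: r² - 16 = 0
Roots: r = 4, -4 (distinct real)
General solution: y = C₁e^(4x) + C₂e^(-4x)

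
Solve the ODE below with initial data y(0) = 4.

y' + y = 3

General solution: y = 3 + Ce^(-x)
Applying y(0) = 4: C = 4 - 3 = 1
Particular solution: y = 3 + e^(-x)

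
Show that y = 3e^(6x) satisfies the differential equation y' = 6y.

Verification:
y = 3e^(6x)
y' = 18e^(6x)
6y = 18e^(6x)
y' = 6y ✓

Yes, it is a solution.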